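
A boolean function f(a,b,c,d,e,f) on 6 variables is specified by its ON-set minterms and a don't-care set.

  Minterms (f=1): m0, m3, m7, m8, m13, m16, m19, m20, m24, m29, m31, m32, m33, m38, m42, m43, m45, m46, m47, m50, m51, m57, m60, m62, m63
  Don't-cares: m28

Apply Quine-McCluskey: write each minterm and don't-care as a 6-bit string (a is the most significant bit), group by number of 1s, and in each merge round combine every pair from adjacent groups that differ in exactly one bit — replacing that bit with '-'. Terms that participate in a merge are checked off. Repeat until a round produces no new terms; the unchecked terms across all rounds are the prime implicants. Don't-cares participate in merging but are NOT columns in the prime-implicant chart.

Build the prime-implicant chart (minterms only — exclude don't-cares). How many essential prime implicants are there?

size-2^0 implicants → 000000(✓)  000011(✓)  000111(✓)  001000(✓)  001101(✓)  010000(✓)  010011(✓)  010100(✓)  011000(✓)  011100(✓)  011101(✓)  011111(✓)  100000(✓)  100001(✓)  100110(✓)  101010(✓)  101011(✓)  101101(✓)  101110(✓)  101111(✓)  110010(✓)  110011(✓)  111001  111100(✓)  111110(✓)  111111(✓)
size-2^1 implicants → -00000  -01101  -10011  -11100  -11111  0-0000(✓)  0-0011  0-1000(✓)  0-1101  00-000(✓)  000-11  01-000(✓)  01-100(✓)  010-00(✓)  011-00(✓)  0111-1  01110-  1-1110(✓)  1-1111(✓)  10-110  10000-  101-10(✓)  101-11(✓)  10101-(✓)  1011-1  10111-(✓)  11001-  1111-0  11111-(✓)
size-2^2 implicants → 0--000  01--00  1-111-  101-1-
Unchecked terms (primes): -00000, -01101, -10011, -11100, -11111, 0--000, 0-0011, 0-1101, 000-11, 01--00, 0111-1, 01110-, 1-111-, 10-110, 10000-, 101-1-, 1011-1, 11001-, 111001, 1111-0
Minterm coverage:
  m0 ⊆ -00000,0--000
  m3 ⊆ 0-0011,000-11
  m7 ⊆ 000-11 [E]
  m8 ⊆ 0--000 [E]
  m13 ⊆ -01101,0-1101
  m16 ⊆ 0--000,01--00
  m19 ⊆ -10011,0-0011
  m20 ⊆ 01--00 [E]
  m24 ⊆ 0--000,01--00
  m29 ⊆ 0-1101,0111-1,01110-
  m31 ⊆ -11111,0111-1
  m32 ⊆ -00000,10000-
  m33 ⊆ 10000- [E]
  m38 ⊆ 10-110 [E]
  m42 ⊆ 101-1- [E]
  m43 ⊆ 101-1- [E]
  m45 ⊆ -01101,1011-1
  m46 ⊆ 1-111-,10-110,101-1-
  m47 ⊆ 1-111-,101-1-,1011-1
  m50 ⊆ 11001- [E]
  m51 ⊆ -10011,11001-
  m57 ⊆ 111001 [E]
  m60 ⊆ -11100,1111-0
  m62 ⊆ 1-111-,1111-0
  m63 ⊆ -11111,1-111-
E = {0--000, 000-11, 01--00, 10-110, 10000-, 101-1-, 11001-, 111001}

8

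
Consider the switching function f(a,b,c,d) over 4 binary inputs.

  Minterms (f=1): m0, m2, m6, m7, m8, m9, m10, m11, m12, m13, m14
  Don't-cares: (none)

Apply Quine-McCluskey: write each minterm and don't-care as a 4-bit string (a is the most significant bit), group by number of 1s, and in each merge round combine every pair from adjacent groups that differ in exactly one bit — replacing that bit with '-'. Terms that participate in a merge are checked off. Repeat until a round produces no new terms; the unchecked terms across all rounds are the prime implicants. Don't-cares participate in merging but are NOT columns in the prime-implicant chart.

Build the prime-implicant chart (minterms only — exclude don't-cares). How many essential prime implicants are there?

4

Round 0: 0000✓ 0010✓ 0110✓ 0111✓ 1000✓ 1001✓ 1010✓ 1011✓ 1100✓ 1101✓ 1110✓
Round 1: -000✓ -010✓ -110✓ 0-10✓ 00-0✓ 011- 1-00✓ 1-01✓ 1-10✓ 10-0✓ 10-1✓ 100-✓ 101-✓ 11-0✓ 110-✓
Round 2: --10 -0-0 1--0 1-0- 10--
PIs = {--10, -0-0, 011-, 1--0, 1-0-, 10--}
Coverage chart:
  m0: -0-0 ←essential
  m2: --10,-0-0
  m6: --10,011-
  m7: 011- ←essential
  m8: -0-0,1--0,1-0-,10--
  m9: 1-0-,10--
  m10: --10,-0-0,1--0,10--
  m11: 10-- ←essential
  m12: 1--0,1-0-
  m13: 1-0- ←essential
  m14: --10,1--0
Essential: -0-0, 011-, 1-0-, 10--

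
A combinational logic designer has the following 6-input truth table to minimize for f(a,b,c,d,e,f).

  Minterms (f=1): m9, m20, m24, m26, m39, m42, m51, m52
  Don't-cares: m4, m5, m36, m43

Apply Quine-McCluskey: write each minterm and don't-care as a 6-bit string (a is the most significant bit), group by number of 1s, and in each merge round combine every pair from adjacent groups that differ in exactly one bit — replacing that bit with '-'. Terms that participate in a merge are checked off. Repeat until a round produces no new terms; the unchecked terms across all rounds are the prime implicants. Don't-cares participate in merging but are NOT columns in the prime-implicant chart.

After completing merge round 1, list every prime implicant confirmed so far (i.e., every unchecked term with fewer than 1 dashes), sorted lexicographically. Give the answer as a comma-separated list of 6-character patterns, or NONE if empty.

Round 0: 000100✓ 000101✓ 001001 010100✓ 011000✓ 011010✓ 100100✓ 100111 101010✓ 101011✓ 110011 110100✓
Round 1: -00100✓ -10100✓ 0-0100✓ 00010- 0110-0 1-0100✓ 10101-
Round 2: --0100
PIs = {--0100, 00010-, 001001, 0110-0, 100111, 10101-, 110011}

001001, 100111, 110011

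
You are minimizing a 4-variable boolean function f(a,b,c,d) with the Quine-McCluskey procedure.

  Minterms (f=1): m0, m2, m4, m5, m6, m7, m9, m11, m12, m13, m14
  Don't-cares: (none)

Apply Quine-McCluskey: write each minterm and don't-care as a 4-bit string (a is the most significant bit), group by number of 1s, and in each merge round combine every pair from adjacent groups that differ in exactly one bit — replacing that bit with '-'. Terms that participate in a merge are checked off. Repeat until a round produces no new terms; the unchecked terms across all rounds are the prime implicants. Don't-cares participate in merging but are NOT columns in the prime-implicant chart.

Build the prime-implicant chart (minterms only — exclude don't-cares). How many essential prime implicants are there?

4

size-2^0 implicants → 0000(✓)  0010(✓)  0100(✓)  0101(✓)  0110(✓)  0111(✓)  1001(✓)  1011(✓)  1100(✓)  1101(✓)  1110(✓)
size-2^1 implicants → -100(✓)  -101(✓)  -110(✓)  0-00(✓)  0-10(✓)  00-0(✓)  01-0(✓)  01-1(✓)  010-(✓)  011-(✓)  1-01  10-1  11-0(✓)  110-(✓)
size-2^2 implicants → -1-0  -10-  0--0  01--
Unchecked terms (primes): -1-0, -10-, 0--0, 01--, 1-01, 10-1
Minterm coverage:
  m0 ⊆ 0--0 [E]
  m2 ⊆ 0--0 [E]
  m4 ⊆ -1-0,-10-,0--0,01--
  m5 ⊆ -10-,01--
  m6 ⊆ -1-0,0--0,01--
  m7 ⊆ 01-- [E]
  m9 ⊆ 1-01,10-1
  m11 ⊆ 10-1 [E]
  m12 ⊆ -1-0,-10-
  m13 ⊆ -10-,1-01
  m14 ⊆ -1-0 [E]
E = {-1-0, 0--0, 01--, 10-1}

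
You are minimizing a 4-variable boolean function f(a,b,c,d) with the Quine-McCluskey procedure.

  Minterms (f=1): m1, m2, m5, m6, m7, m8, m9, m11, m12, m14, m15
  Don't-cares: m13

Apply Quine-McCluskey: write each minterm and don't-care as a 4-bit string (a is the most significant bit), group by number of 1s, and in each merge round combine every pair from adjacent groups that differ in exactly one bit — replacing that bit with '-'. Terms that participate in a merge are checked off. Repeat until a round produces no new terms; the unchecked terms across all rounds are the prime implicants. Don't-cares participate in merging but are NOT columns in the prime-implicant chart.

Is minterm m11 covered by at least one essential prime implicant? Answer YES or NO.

YES

size-2^0 implicants → 0001(✓)  0010(✓)  0101(✓)  0110(✓)  0111(✓)  1000(✓)  1001(✓)  1011(✓)  1100(✓)  1101(✓)  1110(✓)  1111(✓)
size-2^1 implicants → -001(✓)  -101(✓)  -110(✓)  -111(✓)  0-01(✓)  0-10  01-1(✓)  011-(✓)  1-00(✓)  1-01(✓)  1-11(✓)  10-1(✓)  100-(✓)  11-0(✓)  11-1(✓)  110-(✓)  111-(✓)
size-2^2 implicants → --01  -1-1  -11-  1--1  1-0-  11--
Unchecked terms (primes): --01, -1-1, -11-, 0-10, 1--1, 1-0-, 11--
Minterm coverage:
  m1 ⊆ --01 [E]
  m2 ⊆ 0-10 [E]
  m5 ⊆ --01,-1-1
  m6 ⊆ -11-,0-10
  m7 ⊆ -1-1,-11-
  m8 ⊆ 1-0- [E]
  m9 ⊆ --01,1--1,1-0-
  m11 ⊆ 1--1 [E]
  m12 ⊆ 1-0-,11--
  m14 ⊆ -11-,11--
  m15 ⊆ -1-1,-11-,1--1,11--
E = {--01, 0-10, 1--1, 1-0-}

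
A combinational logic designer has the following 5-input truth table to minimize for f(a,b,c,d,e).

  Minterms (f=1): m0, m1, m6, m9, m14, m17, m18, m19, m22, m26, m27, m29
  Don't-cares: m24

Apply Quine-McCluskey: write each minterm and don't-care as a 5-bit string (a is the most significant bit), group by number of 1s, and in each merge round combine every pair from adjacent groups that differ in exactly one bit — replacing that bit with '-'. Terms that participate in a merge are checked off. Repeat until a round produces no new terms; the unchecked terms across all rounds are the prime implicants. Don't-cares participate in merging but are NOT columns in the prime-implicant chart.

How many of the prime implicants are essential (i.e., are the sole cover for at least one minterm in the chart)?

size-2^0 implicants → 00000(✓)  00001(✓)  00110(✓)  01001(✓)  01110(✓)  10001(✓)  10010(✓)  10011(✓)  10110(✓)  11000(✓)  11010(✓)  11011(✓)  11101
size-2^1 implicants → -0001  -0110  0-001  0-110  0000-  1-010(✓)  1-011(✓)  10-10  100-1  1001-(✓)  110-0  1101-(✓)
size-2^2 implicants → 1-01-
Unchecked terms (primes): -0001, -0110, 0-001, 0-110, 0000-, 1-01-, 10-10, 100-1, 110-0, 11101
Minterm coverage:
  m0 ⊆ 0000- [E]
  m1 ⊆ -0001,0-001,0000-
  m6 ⊆ -0110,0-110
  m9 ⊆ 0-001 [E]
  m14 ⊆ 0-110 [E]
  m17 ⊆ -0001,100-1
  m18 ⊆ 1-01-,10-10
  m19 ⊆ 1-01-,100-1
  m22 ⊆ -0110,10-10
  m26 ⊆ 1-01-,110-0
  m27 ⊆ 1-01- [E]
  m29 ⊆ 11101 [E]
E = {0-001, 0-110, 0000-, 1-01-, 11101}

5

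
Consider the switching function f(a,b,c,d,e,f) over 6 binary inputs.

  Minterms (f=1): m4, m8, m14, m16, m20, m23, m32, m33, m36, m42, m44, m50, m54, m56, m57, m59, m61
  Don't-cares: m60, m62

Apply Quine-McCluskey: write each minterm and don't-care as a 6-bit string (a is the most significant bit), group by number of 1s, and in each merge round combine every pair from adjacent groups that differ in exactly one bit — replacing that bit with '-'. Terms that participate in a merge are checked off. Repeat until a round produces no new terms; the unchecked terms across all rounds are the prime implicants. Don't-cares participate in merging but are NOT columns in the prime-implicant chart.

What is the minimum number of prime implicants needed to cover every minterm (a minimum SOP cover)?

size-2^0 implicants → 000100(✓)  001000  001110  010000(✓)  010100(✓)  010111  100000(✓)  100001(✓)  100100(✓)  101010  101100(✓)  110010(✓)  110110(✓)  111000(✓)  111001(✓)  111011(✓)  111100(✓)  111101(✓)  111110(✓)
size-2^1 implicants → -00100  0-0100  010-00  1-1100  10-100  100-00  10000-  11-110  110-10  111-00(✓)  111-01(✓)  1110-1  11100-(✓)  1111-0  11110-(✓)
size-2^2 implicants → 111-0-
Unchecked terms (primes): -00100, 0-0100, 001000, 001110, 010-00, 010111, 1-1100, 10-100, 100-00, 10000-, 101010, 11-110, 110-10, 111-0-, 1110-1, 1111-0
Minterm coverage:
  m4 ⊆ -00100,0-0100
  m8 ⊆ 001000 [E]
  m14 ⊆ 001110 [E]
  m16 ⊆ 010-00 [E]
  m20 ⊆ 0-0100,010-00
  m23 ⊆ 010111 [E]
  m32 ⊆ 100-00,10000-
  m33 ⊆ 10000- [E]
  m36 ⊆ -00100,10-100,100-00
  m42 ⊆ 101010 [E]
  m44 ⊆ 1-1100,10-100
  m50 ⊆ 110-10 [E]
  m54 ⊆ 11-110,110-10
  m56 ⊆ 111-0- [E]
  m57 ⊆ 111-0-,1110-1
  m59 ⊆ 1110-1 [E]
  m61 ⊆ 111-0- [E]
E = {001000, 001110, 010-00, 010111, 10000-, 101010, 110-10, 111-0-, 1110-1}
Petrick residual → -00100, 1-1100
Cover = b'c'de'f' + a'b'cd'e'f' + a'b'cdef' + a'bc'e'f' + a'bc'def + acde'f' + ab'c'd'e' + ab'cd'ef' + abc'ef' + abce' + abcd'f  |cover|=11

11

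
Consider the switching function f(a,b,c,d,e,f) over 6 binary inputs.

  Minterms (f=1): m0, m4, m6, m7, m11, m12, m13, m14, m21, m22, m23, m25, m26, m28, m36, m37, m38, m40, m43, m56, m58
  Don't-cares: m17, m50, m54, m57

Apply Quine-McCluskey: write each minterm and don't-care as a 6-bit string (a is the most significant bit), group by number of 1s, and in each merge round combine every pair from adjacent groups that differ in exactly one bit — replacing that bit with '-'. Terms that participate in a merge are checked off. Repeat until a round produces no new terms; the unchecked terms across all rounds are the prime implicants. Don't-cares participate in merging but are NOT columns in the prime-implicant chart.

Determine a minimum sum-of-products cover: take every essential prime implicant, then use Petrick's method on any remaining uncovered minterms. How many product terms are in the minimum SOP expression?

12

Round 0: 000000✓ 000100✓ 000110✓ 000111✓ 001011✓ 001100✓ 001101✓ 001110✓ 010001✓ 010101✓ 010110✓ 010111✓ 011001✓ 011010✓ 011100✓ 100100✓ 100101✓ 100110✓ 101000✓ 101011✓ 110010✓ 110110✓ 111000✓ 111001✓ 111010✓
Round 1: -00100✓ -00110✓ -01011 -10110✓ -11001 -11010 0-0110✓ 0-0111✓ 0-1100 00-100✓ 00-110✓ 000-00 0001-0✓ 00011-✓ 0011-0✓ 00110- 01-001 010-01 0101-1 01011-✓ 1-0110✓ 1-1000 1001-0✓ 10010- 11-010 110-10 1110-0 11100-
Round 2: --0110 -001-0 0-011- 00-1-0
PIs = {--0110, -001-0, -01011, -11001, -11010, 0-011-, 0-1100, 00-1-0, 000-00, 00110-, 01-001, 010-01, 0101-1, 1-1000, 10010-, 11-010, 110-10, 1110-0, 11100-}
Coverage chart:
  m0: 000-00 ←essential
  m4: -001-0,00-1-0,000-00
  m6: --0110,-001-0,0-011-,00-1-0
  m7: 0-011- ←essential
  m11: -01011 ←essential
  m12: 0-1100,00-1-0,00110-
  m13: 00110- ←essential
  m14: 00-1-0 ←essential
  m21: 010-01,0101-1
  m22: --0110,0-011-
  m23: 0-011-,0101-1
  m25: -11001,01-001
  m26: -11010 ←essential
  m28: 0-1100 ←essential
  m36: -001-0,10010-
  m37: 10010- ←essential
  m38: --0110,-001-0
  m40: 1-1000 ←essential
  m43: -01011 ←essential
  m56: 1-1000,1110-0,11100-
  m58: -11010,11-010,1110-0
Essential: -01011, -11010, 0-011-, 0-1100, 00-1-0, 000-00, 00110-, 1-1000, 10010-
Petrick residual → --0110, -11001, 010-01
Min cover (12 terms): c'def' + b'cd'ef + bcd'e'f + bcd'ef' + a'c'de + a'cde'f' + a'b'df' + a'b'c'e'f' + a'b'cde' + a'bc'e'f + acd'e'f' + ab'c'de'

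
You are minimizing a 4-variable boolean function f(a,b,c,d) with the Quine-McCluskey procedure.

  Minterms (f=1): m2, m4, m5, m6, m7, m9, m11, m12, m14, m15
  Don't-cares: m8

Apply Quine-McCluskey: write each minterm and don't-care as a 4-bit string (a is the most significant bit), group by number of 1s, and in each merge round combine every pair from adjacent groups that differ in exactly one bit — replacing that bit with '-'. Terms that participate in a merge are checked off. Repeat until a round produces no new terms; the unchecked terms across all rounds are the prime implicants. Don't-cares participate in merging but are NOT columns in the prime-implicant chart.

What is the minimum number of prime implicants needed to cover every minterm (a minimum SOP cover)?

5

size-2^0 implicants → 0010(✓)  0100(✓)  0101(✓)  0110(✓)  0111(✓)  1000(✓)  1001(✓)  1011(✓)  1100(✓)  1110(✓)  1111(✓)
size-2^1 implicants → -100(✓)  -110(✓)  -111(✓)  0-10  01-0(✓)  01-1(✓)  010-(✓)  011-(✓)  1-00  1-11  10-1  100-  11-0(✓)  111-(✓)
size-2^2 implicants → -1-0  -11-  01--
Unchecked terms (primes): -1-0, -11-, 0-10, 01--, 1-00, 1-11, 10-1, 100-
Minterm coverage:
  m2 ⊆ 0-10 [E]
  m4 ⊆ -1-0,01--
  m5 ⊆ 01-- [E]
  m6 ⊆ -1-0,-11-,0-10,01--
  m7 ⊆ -11-,01--
  m9 ⊆ 10-1,100-
  m11 ⊆ 1-11,10-1
  m12 ⊆ -1-0,1-00
  m14 ⊆ -1-0,-11-
  m15 ⊆ -11-,1-11
E = {0-10, 01--}
Petrick residual → -1-0, -11-, 10-1
Cover = bd' + bc + a'cd' + a'b + ab'd  |cover|=5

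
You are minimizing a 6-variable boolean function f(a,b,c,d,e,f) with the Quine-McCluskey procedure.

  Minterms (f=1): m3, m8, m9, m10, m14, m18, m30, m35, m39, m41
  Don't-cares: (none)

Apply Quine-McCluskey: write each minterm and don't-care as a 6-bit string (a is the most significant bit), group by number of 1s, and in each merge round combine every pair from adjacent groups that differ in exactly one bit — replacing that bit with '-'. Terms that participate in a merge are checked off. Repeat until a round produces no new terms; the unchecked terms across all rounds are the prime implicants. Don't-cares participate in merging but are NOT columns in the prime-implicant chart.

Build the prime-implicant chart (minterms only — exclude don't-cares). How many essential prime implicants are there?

5

size-2^0 implicants → 000011(✓)  001000(✓)  001001(✓)  001010(✓)  001110(✓)  010010  011110(✓)  100011(✓)  100111(✓)  101001(✓)
size-2^1 implicants → -00011  -01001  0-1110  001-10  0010-0  00100-  100-11
Unchecked terms (primes): -00011, -01001, 0-1110, 001-10, 0010-0, 00100-, 010010, 100-11
Minterm coverage:
  m3 ⊆ -00011 [E]
  m8 ⊆ 0010-0,00100-
  m9 ⊆ -01001,00100-
  m10 ⊆ 001-10,0010-0
  m14 ⊆ 0-1110,001-10
  m18 ⊆ 010010 [E]
  m30 ⊆ 0-1110 [E]
  m35 ⊆ -00011,100-11
  m39 ⊆ 100-11 [E]
  m41 ⊆ -01001 [E]
E = {-00011, -01001, 0-1110, 010010, 100-11}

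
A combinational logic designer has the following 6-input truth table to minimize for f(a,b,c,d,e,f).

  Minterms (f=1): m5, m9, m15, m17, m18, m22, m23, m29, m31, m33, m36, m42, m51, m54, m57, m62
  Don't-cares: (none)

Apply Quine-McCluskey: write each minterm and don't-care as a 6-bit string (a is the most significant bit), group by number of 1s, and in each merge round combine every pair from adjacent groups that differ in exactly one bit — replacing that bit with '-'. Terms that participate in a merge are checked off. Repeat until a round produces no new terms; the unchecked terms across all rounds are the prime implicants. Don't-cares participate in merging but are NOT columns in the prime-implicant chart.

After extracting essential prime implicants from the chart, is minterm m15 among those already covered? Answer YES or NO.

YES

[col 0] 000101, 001001, 001111*, 010001, 010010*, 010110*, 010111*, 011101*, 011111*, 100001, 100100, 101010, 110011, 110110*, 111001, 111110*
[col 1] -10110, 0-1111, 01-111, 010-10, 01011-, 0111-1, 11-110
Prime implicants: -10110, 0-1111, 000101, 001001, 01-111, 010-10, 010001, 01011-, 0111-1, 100001, 100100, 101010, 11-110, 110011, 111001
PI chart (minterm → PIs covering it):
  5 | 000101  (sole → essential)
  9 | 001001  (sole → essential)
  15 | 0-1111  (sole → essential)
  17 | 010001  (sole → essential)
  18 | 010-10  (sole → essential)
  22 | -10110,010-10,01011-
  23 | 01-111,01011-
  29 | 0111-1  (sole → essential)
  31 | 0-1111,01-111,0111-1
  33 | 100001  (sole → essential)
  36 | 100100  (sole → essential)
  42 | 101010  (sole → essential)
  51 | 110011  (sole → essential)
  54 | -10110,11-110
  57 | 111001  (sole → essential)
  62 | 11-110  (sole → essential)
Essential prime implicants: 0-1111, 000101, 001001, 010-10, 010001, 0111-1, 100001, 100100, 101010, 11-110, 110011, 111001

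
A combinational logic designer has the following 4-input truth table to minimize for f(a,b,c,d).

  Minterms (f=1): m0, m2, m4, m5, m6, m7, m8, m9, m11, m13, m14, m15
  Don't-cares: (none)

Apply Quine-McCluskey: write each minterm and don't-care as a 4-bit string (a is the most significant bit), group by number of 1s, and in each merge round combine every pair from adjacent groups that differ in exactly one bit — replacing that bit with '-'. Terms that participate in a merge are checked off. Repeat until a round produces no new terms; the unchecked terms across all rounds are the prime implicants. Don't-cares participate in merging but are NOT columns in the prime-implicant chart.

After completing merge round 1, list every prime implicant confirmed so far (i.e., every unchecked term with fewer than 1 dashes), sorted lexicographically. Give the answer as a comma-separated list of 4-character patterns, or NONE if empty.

size-2^0 implicants → 0000(✓)  0010(✓)  0100(✓)  0101(✓)  0110(✓)  0111(✓)  1000(✓)  1001(✓)  1011(✓)  1101(✓)  1110(✓)  1111(✓)
size-2^1 implicants → -000  -101(✓)  -110(✓)  -111(✓)  0-00(✓)  0-10(✓)  00-0(✓)  01-0(✓)  01-1(✓)  010-(✓)  011-(✓)  1-01(✓)  1-11(✓)  10-1(✓)  100-  11-1(✓)  111-(✓)
size-2^2 implicants → -1-1  -11-  0--0  01--  1--1
Unchecked terms (primes): -000, -1-1, -11-, 0--0, 01--, 1--1, 100-

NONE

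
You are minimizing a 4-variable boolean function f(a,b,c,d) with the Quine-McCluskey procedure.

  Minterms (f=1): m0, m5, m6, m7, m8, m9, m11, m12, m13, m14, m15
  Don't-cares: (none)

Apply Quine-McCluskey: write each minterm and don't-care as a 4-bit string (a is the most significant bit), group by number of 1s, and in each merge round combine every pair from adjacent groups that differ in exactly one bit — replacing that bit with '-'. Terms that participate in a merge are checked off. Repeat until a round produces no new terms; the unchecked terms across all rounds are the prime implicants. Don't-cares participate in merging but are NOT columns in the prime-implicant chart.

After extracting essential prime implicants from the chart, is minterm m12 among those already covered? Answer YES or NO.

NO

Round 0: 0000✓ 0101✓ 0110✓ 0111✓ 1000✓ 1001✓ 1011✓ 1100✓ 1101✓ 1110✓ 1111✓
Round 1: -000 -101✓ -110✓ -111✓ 01-1✓ 011-✓ 1-00✓ 1-01✓ 1-11✓ 10-1✓ 100-✓ 11-0✓ 11-1✓ 110-✓ 111-✓
Round 2: -1-1 -11- 1--1 1-0- 11--
PIs = {-000, -1-1, -11-, 1--1, 1-0-, 11--}
Coverage chart:
  m0: -000 ←essential
  m5: -1-1 ←essential
  m6: -11- ←essential
  m7: -1-1,-11-
  m8: -000,1-0-
  m9: 1--1,1-0-
  m11: 1--1 ←essential
  m12: 1-0-,11--
  m13: -1-1,1--1,1-0-,11--
  m14: -11-,11--
  m15: -1-1,-11-,1--1,11--
Essential: -000, -1-1, -11-, 1--1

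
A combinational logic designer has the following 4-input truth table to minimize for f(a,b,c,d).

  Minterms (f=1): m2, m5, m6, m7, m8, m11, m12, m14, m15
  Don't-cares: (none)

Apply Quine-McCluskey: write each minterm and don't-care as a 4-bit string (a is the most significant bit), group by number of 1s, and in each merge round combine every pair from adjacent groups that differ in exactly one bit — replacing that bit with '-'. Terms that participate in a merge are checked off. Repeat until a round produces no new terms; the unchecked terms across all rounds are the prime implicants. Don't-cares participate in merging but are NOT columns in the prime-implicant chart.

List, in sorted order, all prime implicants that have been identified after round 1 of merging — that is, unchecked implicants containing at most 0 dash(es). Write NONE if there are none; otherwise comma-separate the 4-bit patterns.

NONE

Round 0: 0010✓ 0101✓ 0110✓ 0111✓ 1000✓ 1011✓ 1100✓ 1110✓ 1111✓
Round 1: -110✓ -111✓ 0-10 01-1 011-✓ 1-00 1-11 11-0 111-✓
Round 2: -11-
PIs = {-11-, 0-10, 01-1, 1-00, 1-11, 11-0}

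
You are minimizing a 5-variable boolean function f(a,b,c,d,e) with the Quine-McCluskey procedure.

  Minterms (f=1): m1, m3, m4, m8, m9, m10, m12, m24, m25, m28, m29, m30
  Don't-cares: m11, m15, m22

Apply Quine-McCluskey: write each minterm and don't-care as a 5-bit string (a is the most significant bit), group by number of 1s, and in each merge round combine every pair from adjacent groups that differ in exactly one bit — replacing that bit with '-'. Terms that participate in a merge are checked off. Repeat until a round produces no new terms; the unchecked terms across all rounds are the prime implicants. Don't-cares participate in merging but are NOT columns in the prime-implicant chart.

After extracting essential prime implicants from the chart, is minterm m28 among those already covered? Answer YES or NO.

YES

size-2^0 implicants → 00001(✓)  00011(✓)  00100(✓)  01000(✓)  01001(✓)  01010(✓)  01011(✓)  01100(✓)  01111(✓)  10110(✓)  11000(✓)  11001(✓)  11100(✓)  11101(✓)  11110(✓)
size-2^1 implicants → -1000(✓)  -1001(✓)  -1100(✓)  0-001(✓)  0-011(✓)  0-100  000-1(✓)  01-00(✓)  01-11  010-0(✓)  010-1(✓)  0100-(✓)  0101-(✓)  1-110  11-00(✓)  11-01(✓)  1100-(✓)  111-0  1110-(✓)
size-2^2 implicants → -1-00  -100-  0-0-1  010--  11-0-
Unchecked terms (primes): -1-00, -100-, 0-0-1, 0-100, 01-11, 010--, 1-110, 11-0-, 111-0
Minterm coverage:
  m1 ⊆ 0-0-1 [E]
  m3 ⊆ 0-0-1 [E]
  m4 ⊆ 0-100 [E]
  m8 ⊆ -1-00,-100-,010--
  m9 ⊆ -100-,0-0-1,010--
  m10 ⊆ 010-- [E]
  m12 ⊆ -1-00,0-100
  m24 ⊆ -1-00,-100-,11-0-
  m25 ⊆ -100-,11-0-
  m28 ⊆ -1-00,11-0-,111-0
  m29 ⊆ 11-0- [E]
  m30 ⊆ 1-110,111-0
E = {0-0-1, 0-100, 010--, 11-0-}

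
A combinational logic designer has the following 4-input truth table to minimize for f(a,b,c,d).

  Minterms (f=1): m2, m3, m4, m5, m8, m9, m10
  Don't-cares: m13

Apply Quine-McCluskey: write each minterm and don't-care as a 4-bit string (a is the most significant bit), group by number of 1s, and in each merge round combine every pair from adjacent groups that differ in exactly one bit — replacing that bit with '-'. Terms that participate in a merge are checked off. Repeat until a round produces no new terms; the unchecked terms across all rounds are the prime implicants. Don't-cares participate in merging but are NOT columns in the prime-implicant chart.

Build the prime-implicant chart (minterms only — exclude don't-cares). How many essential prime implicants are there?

2

Round 0: 0010✓ 0011✓ 0100✓ 0101✓ 1000✓ 1001✓ 1010✓ 1101✓
Round 1: -010 -101 001- 010- 1-01 10-0 100-
PIs = {-010, -101, 001-, 010-, 1-01, 10-0, 100-}
Coverage chart:
  m2: -010,001-
  m3: 001- ←essential
  m4: 010- ←essential
  m5: -101,010-
  m8: 10-0,100-
  m9: 1-01,100-
  m10: -010,10-0
Essential: 001-, 010-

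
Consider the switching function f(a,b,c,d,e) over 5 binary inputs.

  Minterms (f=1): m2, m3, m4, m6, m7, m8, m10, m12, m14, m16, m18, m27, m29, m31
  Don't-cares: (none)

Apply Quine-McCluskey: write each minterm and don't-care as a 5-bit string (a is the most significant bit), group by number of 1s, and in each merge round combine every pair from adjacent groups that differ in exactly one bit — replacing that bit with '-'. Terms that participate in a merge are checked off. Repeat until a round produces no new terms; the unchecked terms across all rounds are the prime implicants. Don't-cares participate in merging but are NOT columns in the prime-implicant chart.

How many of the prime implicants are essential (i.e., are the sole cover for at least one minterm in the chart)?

Round 0: 00010✓ 00011✓ 00100✓ 00110✓ 00111✓ 01000✓ 01010✓ 01100✓ 01110✓ 10000✓ 10010✓ 11011✓ 11101✓ 11111✓
Round 1: -0010 0-010✓ 0-100✓ 0-110✓ 00-10✓ 00-11✓ 0001-✓ 001-0✓ 0011-✓ 01-00✓ 01-10✓ 010-0✓ 011-0✓ 100-0 11-11 111-1
Round 2: 0--10 0-1-0 00-1- 01--0
PIs = {-0010, 0--10, 0-1-0, 00-1-, 01--0, 100-0, 11-11, 111-1}
Coverage chart:
  m2: -0010,0--10,00-1-
  m3: 00-1- ←essential
  m4: 0-1-0 ←essential
  m6: 0--10,0-1-0,00-1-
  m7: 00-1- ←essential
  m8: 01--0 ←essential
  m10: 0--10,01--0
  m12: 0-1-0,01--0
  m14: 0--10,0-1-0,01--0
  m16: 100-0 ←essential
  m18: -0010,100-0
  m27: 11-11 ←essential
  m29: 111-1 ←essential
  m31: 11-11,111-1
Essential: 0-1-0, 00-1-, 01--0, 100-0, 11-11, 111-1

6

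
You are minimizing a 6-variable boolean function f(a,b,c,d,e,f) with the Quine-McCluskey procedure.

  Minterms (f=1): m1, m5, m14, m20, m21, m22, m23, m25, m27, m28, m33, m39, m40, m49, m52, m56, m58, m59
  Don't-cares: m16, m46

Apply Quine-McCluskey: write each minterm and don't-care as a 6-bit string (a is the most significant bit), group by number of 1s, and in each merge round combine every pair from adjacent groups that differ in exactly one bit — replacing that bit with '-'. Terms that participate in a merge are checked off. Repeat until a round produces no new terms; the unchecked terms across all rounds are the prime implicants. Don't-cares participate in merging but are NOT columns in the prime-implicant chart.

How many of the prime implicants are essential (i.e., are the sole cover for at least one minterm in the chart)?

size-2^0 implicants → 000001(✓)  000101(✓)  001110(✓)  010000(✓)  010100(✓)  010101(✓)  010110(✓)  010111(✓)  011001(✓)  011011(✓)  011100(✓)  100001(✓)  100111  101000(✓)  101110(✓)  110001(✓)  110100(✓)  111000(✓)  111010(✓)  111011(✓)
size-2^1 implicants → -00001  -01110  -10100  -11011  0-0101  000-01  01-100  010-00  0101-0(✓)  0101-1(✓)  01010-(✓)  01011-(✓)  0110-1  1-0001  1-1000  1110-0  11101-
size-2^2 implicants → 0101--
Unchecked terms (primes): -00001, -01110, -10100, -11011, 0-0101, 000-01, 01-100, 010-00, 0101--, 0110-1, 1-0001, 1-1000, 100111, 1110-0, 11101-
Minterm coverage:
  m1 ⊆ -00001,000-01
  m5 ⊆ 0-0101,000-01
  m14 ⊆ -01110 [E]
  m20 ⊆ -10100,01-100,010-00,0101--
  m21 ⊆ 0-0101,0101--
  m22 ⊆ 0101-- [E]
  m23 ⊆ 0101-- [E]
  m25 ⊆ 0110-1 [E]
  m27 ⊆ -11011,0110-1
  m28 ⊆ 01-100 [E]
  m33 ⊆ -00001,1-0001
  m39 ⊆ 100111 [E]
  m40 ⊆ 1-1000 [E]
  m49 ⊆ 1-0001 [E]
  m52 ⊆ -10100 [E]
  m56 ⊆ 1-1000,1110-0
  m58 ⊆ 1110-0,11101-
  m59 ⊆ -11011,11101-
E = {-01110, -10100, 01-100, 0101--, 0110-1, 1-0001, 1-1000, 100111}

8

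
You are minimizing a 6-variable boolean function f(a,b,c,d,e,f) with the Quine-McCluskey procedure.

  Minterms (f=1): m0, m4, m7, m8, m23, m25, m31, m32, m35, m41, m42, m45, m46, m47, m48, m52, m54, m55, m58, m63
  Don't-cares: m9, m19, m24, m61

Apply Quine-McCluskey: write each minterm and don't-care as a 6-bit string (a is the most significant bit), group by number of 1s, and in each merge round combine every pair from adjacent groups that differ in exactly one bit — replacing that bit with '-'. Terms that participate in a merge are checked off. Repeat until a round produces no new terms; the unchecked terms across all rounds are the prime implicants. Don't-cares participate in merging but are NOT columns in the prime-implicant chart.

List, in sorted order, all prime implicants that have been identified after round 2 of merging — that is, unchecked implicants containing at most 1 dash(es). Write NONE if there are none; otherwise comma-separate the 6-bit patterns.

-00000, -01001, 0-0111, 00-000, 000-00, 010-11, 1-0000, 1-1010, 100011, 101-01, 101-10, 10111-, 110-00, 1101-0, 11011-

size-2^0 implicants → 000000(✓)  000100(✓)  000111(✓)  001000(✓)  001001(✓)  010011(✓)  010111(✓)  011000(✓)  011001(✓)  011111(✓)  100000(✓)  100011  101001(✓)  101010(✓)  101101(✓)  101110(✓)  101111(✓)  110000(✓)  110100(✓)  110110(✓)  110111(✓)  111010(✓)  111101(✓)  111111(✓)
size-2^1 implicants → -00000  -01001  -10111(✓)  -11111(✓)  0-0111  0-1000(✓)  0-1001(✓)  00-000  000-00  00100-(✓)  01-111(✓)  010-11  01100-(✓)  1-0000  1-1010  1-1101(✓)  1-1111(✓)  101-01  101-10  1011-1(✓)  10111-  11-111(✓)  110-00  1101-0  11011-  1111-1(✓)
size-2^2 implicants → -1-111  0-100-  1-11-1
Unchecked terms (primes): -00000, -01001, -1-111, 0-0111, 0-100-, 00-000, 000-00, 010-11, 1-0000, 1-1010, 1-11-1, 100011, 101-01, 101-10, 10111-, 110-00, 1101-0, 11011-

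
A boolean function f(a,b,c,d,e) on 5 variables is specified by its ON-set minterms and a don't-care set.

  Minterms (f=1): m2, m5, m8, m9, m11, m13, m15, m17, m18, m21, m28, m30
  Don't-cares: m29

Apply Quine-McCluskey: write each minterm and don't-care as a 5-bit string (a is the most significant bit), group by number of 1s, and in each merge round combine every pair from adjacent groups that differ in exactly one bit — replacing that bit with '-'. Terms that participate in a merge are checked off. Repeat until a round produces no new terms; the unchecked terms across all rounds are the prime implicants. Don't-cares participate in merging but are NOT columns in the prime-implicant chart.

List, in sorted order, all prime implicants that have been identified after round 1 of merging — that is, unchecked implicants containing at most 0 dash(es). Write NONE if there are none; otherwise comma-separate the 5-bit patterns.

size-2^0 implicants → 00010(✓)  00101(✓)  01000(✓)  01001(✓)  01011(✓)  01101(✓)  01111(✓)  10001(✓)  10010(✓)  10101(✓)  11100(✓)  11101(✓)  11110(✓)
size-2^1 implicants → -0010  -0101(✓)  -1101(✓)  0-101(✓)  01-01(✓)  01-11(✓)  010-1(✓)  0100-  011-1(✓)  1-101(✓)  10-01  111-0  1110-
size-2^2 implicants → --101  01--1
Unchecked terms (primes): --101, -0010, 01--1, 0100-, 10-01, 111-0, 1110-

NONE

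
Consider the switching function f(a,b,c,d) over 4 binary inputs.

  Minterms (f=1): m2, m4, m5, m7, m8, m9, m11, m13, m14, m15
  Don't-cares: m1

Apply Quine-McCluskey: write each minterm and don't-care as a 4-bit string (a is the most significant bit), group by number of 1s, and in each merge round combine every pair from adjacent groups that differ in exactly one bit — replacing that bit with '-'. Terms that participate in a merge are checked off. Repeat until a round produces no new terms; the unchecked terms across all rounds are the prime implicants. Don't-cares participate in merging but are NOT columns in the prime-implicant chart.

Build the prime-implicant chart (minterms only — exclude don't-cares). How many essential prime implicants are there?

6

size-2^0 implicants → 0001(✓)  0010  0100(✓)  0101(✓)  0111(✓)  1000(✓)  1001(✓)  1011(✓)  1101(✓)  1110(✓)  1111(✓)
size-2^1 implicants → -001(✓)  -101(✓)  -111(✓)  0-01(✓)  01-1(✓)  010-  1-01(✓)  1-11(✓)  10-1(✓)  100-  11-1(✓)  111-
size-2^2 implicants → --01  -1-1  1--1
Unchecked terms (primes): --01, -1-1, 0010, 010-, 1--1, 100-, 111-
Minterm coverage:
  m2 ⊆ 0010 [E]
  m4 ⊆ 010- [E]
  m5 ⊆ --01,-1-1,010-
  m7 ⊆ -1-1 [E]
  m8 ⊆ 100- [E]
  m9 ⊆ --01,1--1,100-
  m11 ⊆ 1--1 [E]
  m13 ⊆ --01,-1-1,1--1
  m14 ⊆ 111- [E]
  m15 ⊆ -1-1,1--1,111-
E = {-1-1, 0010, 010-, 1--1, 100-, 111-}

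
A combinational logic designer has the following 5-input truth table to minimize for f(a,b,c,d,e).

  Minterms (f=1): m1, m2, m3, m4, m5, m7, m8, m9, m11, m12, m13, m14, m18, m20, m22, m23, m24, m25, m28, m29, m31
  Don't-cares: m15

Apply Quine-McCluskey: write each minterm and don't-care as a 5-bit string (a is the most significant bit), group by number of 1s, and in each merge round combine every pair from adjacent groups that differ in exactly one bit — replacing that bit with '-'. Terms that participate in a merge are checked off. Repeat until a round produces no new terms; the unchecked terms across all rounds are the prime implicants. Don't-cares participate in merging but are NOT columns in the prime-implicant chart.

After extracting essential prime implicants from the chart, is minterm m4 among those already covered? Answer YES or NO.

[col 0] 00001*, 00010*, 00011*, 00100*, 00101*, 00111*, 01000*, 01001*, 01011*, 01100*, 01101*, 01110*, 01111*, 10010*, 10100*, 10110*, 10111*, 11000*, 11001*, 11100*, 11101*, 11111*
[col 1] -0010, -0100*, -0111*, -1000*, -1001*, -1100*, -1101*, -1111*, 0-001*, 0-011*, 0-100*, 0-101*, 0-111*, 00-01*, 00-11*, 000-1*, 0001-, 001-1*, 0010-*, 01-00*, 01-01*, 01-11*, 010-1*, 0100-*, 011-0*, 011-1*, 0110-*, 0111-*, 1-100*, 1-111*, 10-10, 101-0, 1011-, 11-00*, 11-01*, 1100-*, 111-1*, 1110-*
[col 2] --100, --111, -1-00*, -1-01*, -100-*, -11-1, -110-*, 0--01*, 0--11*, 0-0-1*, 0-1-1*, 0-10-, 00--1*, 01--1*, 01-0-*, 011--, 11-0-*
[col 3] -1-0-, 0---1
Prime implicants: --100, --111, -0010, -1-0-, -11-1, 0---1, 0-10-, 0001-, 011--, 10-10, 101-0, 1011-
PI chart (minterm → PIs covering it):
  1 | 0---1  (sole → essential)
  2 | -0010,0001-
  3 | 0---1,0001-
  4 | --100,0-10-
  5 | 0---1,0-10-
  7 | --111,0---1
  8 | -1-0-  (sole → essential)
  9 | -1-0-,0---1
  11 | 0---1  (sole → essential)
  12 | --100,-1-0-,0-10-,011--
  13 | -1-0-,-11-1,0---1,0-10-,011--
  14 | 011--  (sole → essential)
  18 | -0010,10-10
  20 | --100,101-0
  22 | 10-10,101-0,1011-
  23 | --111,1011-
  24 | -1-0-  (sole → essential)
  25 | -1-0-  (sole → essential)
  28 | --100,-1-0-
  29 | -1-0-,-11-1
  31 | --111,-11-1
Essential prime implicants: -1-0-, 0---1, 011--

NO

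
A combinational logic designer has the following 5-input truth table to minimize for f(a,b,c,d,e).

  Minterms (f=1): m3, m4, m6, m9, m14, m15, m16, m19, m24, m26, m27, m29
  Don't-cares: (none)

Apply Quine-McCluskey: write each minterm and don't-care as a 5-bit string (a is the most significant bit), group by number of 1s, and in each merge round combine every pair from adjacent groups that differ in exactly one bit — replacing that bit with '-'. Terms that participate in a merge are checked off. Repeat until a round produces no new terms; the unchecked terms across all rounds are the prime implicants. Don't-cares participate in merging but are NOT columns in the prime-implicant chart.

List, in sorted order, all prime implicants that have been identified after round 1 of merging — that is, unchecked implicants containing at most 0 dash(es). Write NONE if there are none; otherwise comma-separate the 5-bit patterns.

size-2^0 implicants → 00011(✓)  00100(✓)  00110(✓)  01001  01110(✓)  01111(✓)  10000(✓)  10011(✓)  11000(✓)  11010(✓)  11011(✓)  11101
size-2^1 implicants → -0011  0-110  001-0  0111-  1-000  1-011  110-0  1101-
Unchecked terms (primes): -0011, 0-110, 001-0, 01001, 0111-, 1-000, 1-011, 110-0, 1101-, 11101

01001, 11101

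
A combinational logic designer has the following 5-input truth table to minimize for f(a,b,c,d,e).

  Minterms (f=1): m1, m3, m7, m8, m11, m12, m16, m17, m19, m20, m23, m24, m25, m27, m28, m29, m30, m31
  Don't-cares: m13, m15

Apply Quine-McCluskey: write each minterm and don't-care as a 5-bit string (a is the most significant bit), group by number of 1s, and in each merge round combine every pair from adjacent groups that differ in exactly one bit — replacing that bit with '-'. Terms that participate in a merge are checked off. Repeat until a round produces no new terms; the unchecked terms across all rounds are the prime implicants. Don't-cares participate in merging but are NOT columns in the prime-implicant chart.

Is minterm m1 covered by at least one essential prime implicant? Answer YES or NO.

size-2^0 implicants → 00001(✓)  00011(✓)  00111(✓)  01000(✓)  01011(✓)  01100(✓)  01101(✓)  01111(✓)  10000(✓)  10001(✓)  10011(✓)  10100(✓)  10111(✓)  11000(✓)  11001(✓)  11011(✓)  11100(✓)  11101(✓)  11110(✓)  11111(✓)
size-2^1 implicants → -0001(✓)  -0011(✓)  -0111(✓)  -1000(✓)  -1011(✓)  -1100(✓)  -1101(✓)  -1111(✓)  0-011(✓)  0-111(✓)  00-11(✓)  000-1(✓)  01-00(✓)  01-11(✓)  011-1(✓)  0110-(✓)  1-000(✓)  1-001(✓)  1-011(✓)  1-100(✓)  1-111(✓)  10-00(✓)  10-11(✓)  100-1(✓)  1000-(✓)  11-00(✓)  11-01(✓)  11-11(✓)  110-1(✓)  1100-(✓)  111-0(✓)  111-1(✓)  1110-(✓)  1111-(✓)
size-2^2 implicants → --011(✓)  --111(✓)  -0-11(✓)  -00-1  -1-00  -1-11(✓)  -11-1  -110-  0--11(✓)  1--00  1--11(✓)  1-0-1  1-00-  11--1  11-0-  111--
size-2^3 implicants → ---11
Unchecked terms (primes): ---11, -00-1, -1-00, -11-1, -110-, 1--00, 1-0-1, 1-00-, 11--1, 11-0-, 111--
Minterm coverage:
  m1 ⊆ -00-1 [E]
  m3 ⊆ ---11,-00-1
  m7 ⊆ ---11 [E]
  m8 ⊆ -1-00 [E]
  m11 ⊆ ---11 [E]
  m12 ⊆ -1-00,-110-
  m16 ⊆ 1--00,1-00-
  m17 ⊆ -00-1,1-0-1,1-00-
  m19 ⊆ ---11,-00-1,1-0-1
  m20 ⊆ 1--00 [E]
  m23 ⊆ ---11 [E]
  m24 ⊆ -1-00,1--00,1-00-,11-0-
  m25 ⊆ 1-0-1,1-00-,11--1,11-0-
  m27 ⊆ ---11,1-0-1,11--1
  m28 ⊆ -1-00,-110-,1--00,11-0-,111--
  m29 ⊆ -11-1,-110-,11--1,11-0-,111--
  m30 ⊆ 111-- [E]
  m31 ⊆ ---11,-11-1,11--1,111--
E = {---11, -00-1, -1-00, 1--00, 111--}

YES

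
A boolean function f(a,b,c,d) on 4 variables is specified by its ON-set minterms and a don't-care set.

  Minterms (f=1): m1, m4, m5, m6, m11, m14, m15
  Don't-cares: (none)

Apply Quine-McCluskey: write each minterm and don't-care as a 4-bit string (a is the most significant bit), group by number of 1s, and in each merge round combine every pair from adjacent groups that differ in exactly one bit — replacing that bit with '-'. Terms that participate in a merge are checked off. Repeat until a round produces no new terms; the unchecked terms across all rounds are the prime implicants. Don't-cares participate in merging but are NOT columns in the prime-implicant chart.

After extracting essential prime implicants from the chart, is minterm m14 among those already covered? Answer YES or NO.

NO

Round 0: 0001✓ 0100✓ 0101✓ 0110✓ 1011✓ 1110✓ 1111✓
Round 1: -110 0-01 01-0 010- 1-11 111-
PIs = {-110, 0-01, 01-0, 010-, 1-11, 111-}
Coverage chart:
  m1: 0-01 ←essential
  m4: 01-0,010-
  m5: 0-01,010-
  m6: -110,01-0
  m11: 1-11 ←essential
  m14: -110,111-
  m15: 1-11,111-
Essential: 0-01, 1-11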